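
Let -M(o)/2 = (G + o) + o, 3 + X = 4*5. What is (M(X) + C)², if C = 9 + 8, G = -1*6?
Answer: 1521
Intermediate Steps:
G = -6
X = 17 (X = -3 + 4*5 = -3 + 20 = 17)
C = 17
M(o) = 12 - 4*o (M(o) = -2*((-6 + o) + o) = -2*(-6 + 2*o) = 12 - 4*o)
(M(X) + C)² = ((12 - 4*17) + 17)² = ((12 - 68) + 17)² = (-56 + 17)² = (-39)² = 1521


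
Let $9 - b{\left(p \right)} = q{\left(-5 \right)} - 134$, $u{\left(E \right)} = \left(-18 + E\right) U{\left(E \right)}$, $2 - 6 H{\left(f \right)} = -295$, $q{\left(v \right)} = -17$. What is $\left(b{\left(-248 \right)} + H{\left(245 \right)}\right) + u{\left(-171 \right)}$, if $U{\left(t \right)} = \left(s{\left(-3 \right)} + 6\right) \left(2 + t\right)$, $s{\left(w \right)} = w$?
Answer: $\frac{192065}{2} \approx 96033.0$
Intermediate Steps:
$H{\left(f \right)} = \frac{99}{2}$ ($H{\left(f \right)} = \frac{1}{3} - - \frac{295}{6} = \frac{1}{3} + \frac{295}{6} = \frac{99}{2}$)
$U{\left(t \right)} = 6 + 3 t$ ($U{\left(t \right)} = \left(-3 + 6\right) \left(2 + t\right) = 3 \left(2 + t\right) = 6 + 3 t$)
$u{\left(E \right)} = \left(-18 + E\right) \left(6 + 3 E\right)$
$b{\left(p \right)} = 160$ ($b{\left(p \right)} = 9 - \left(-17 - 134\right) = 9 - -151 = 9 + 151 = 160$)
$\left(b{\left(-248 \right)} + H{\left(245 \right)}\right) + u{\left(-171 \right)} = \left(160 + \frac{99}{2}\right) + 3 \left(-18 - 171\right) \left(2 - 171\right) = \frac{419}{2} + 3 \left(-189\right) \left(-169\right) = \frac{419}{2} + 95823 = \frac{192065}{2}$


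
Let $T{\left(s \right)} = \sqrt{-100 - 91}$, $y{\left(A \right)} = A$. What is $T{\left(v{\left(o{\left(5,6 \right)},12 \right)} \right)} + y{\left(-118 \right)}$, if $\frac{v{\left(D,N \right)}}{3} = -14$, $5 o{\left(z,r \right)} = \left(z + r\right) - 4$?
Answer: $-118 + i \sqrt{191} \approx -118.0 + 13.82 i$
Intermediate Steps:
$o{\left(z,r \right)} = - \frac{4}{5} + \frac{r}{5} + \frac{z}{5}$ ($o{\left(z,r \right)} = \frac{\left(z + r\right) - 4}{5} = \frac{\left(r + z\right) - 4}{5} = \frac{-4 + r + z}{5} = - \frac{4}{5} + \frac{r}{5} + \frac{z}{5}$)
$v{\left(D,N \right)} = -42$ ($v{\left(D,N \right)} = 3 \left(-14\right) = -42$)
$T{\left(s \right)} = i \sqrt{191}$ ($T{\left(s \right)} = \sqrt{-191} = i \sqrt{191}$)
$T{\left(v{\left(o{\left(5,6 \right)},12 \right)} \right)} + y{\left(-118 \right)} = i \sqrt{191} - 118 = -118 + i \sqrt{191}$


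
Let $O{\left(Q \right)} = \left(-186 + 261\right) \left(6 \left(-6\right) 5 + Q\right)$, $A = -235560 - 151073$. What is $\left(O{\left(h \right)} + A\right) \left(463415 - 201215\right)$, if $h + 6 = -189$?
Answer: $-108749547600$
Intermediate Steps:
$A = -386633$
$h = -195$ ($h = -6 - 189 = -195$)
$O{\left(Q \right)} = -13500 + 75 Q$ ($O{\left(Q \right)} = 75 \left(\left(-36\right) 5 + Q\right) = 75 \left(-180 + Q\right) = -13500 + 75 Q$)
$\left(O{\left(h \right)} + A\right) \left(463415 - 201215\right) = \left(\left(-13500 + 75 \left(-195\right)\right) - 386633\right) \left(463415 - 201215\right) = \left(\left(-13500 - 14625\right) - 386633\right) 262200 = \left(-28125 - 386633\right) 262200 = \left(-414758\right) 262200 = -108749547600$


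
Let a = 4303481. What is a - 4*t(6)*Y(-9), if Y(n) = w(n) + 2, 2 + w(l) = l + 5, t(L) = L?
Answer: 4303577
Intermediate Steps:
w(l) = 3 + l (w(l) = -2 + (l + 5) = -2 + (5 + l) = 3 + l)
Y(n) = 5 + n (Y(n) = (3 + n) + 2 = 5 + n)
a - 4*t(6)*Y(-9) = 4303481 - 4*6*(5 - 9) = 4303481 - 24*(-4) = 4303481 - 1*(-96) = 4303481 + 96 = 4303577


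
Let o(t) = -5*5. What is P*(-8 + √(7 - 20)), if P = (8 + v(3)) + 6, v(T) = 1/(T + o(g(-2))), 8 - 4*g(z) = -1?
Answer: -1228/11 + 307*I*√13/22 ≈ -111.64 + 50.314*I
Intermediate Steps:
g(z) = 9/4 (g(z) = 2 - ¼*(-1) = 2 + ¼ = 9/4)
o(t) = -25
v(T) = 1/(-25 + T) (v(T) = 1/(T - 25) = 1/(-25 + T))
P = 307/22 (P = (8 + 1/(-25 + 3)) + 6 = (8 + 1/(-22)) + 6 = (8 - 1/22) + 6 = 175/22 + 6 = 307/22 ≈ 13.955)
P*(-8 + √(7 - 20)) = 307*(-8 + √(7 - 20))/22 = 307*(-8 + √(-13))/22 = 307*(-8 + I*√13)/22 = -1228/11 + 307*I*√13/22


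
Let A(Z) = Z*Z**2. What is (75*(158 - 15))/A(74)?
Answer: 10725/405224 ≈ 0.026467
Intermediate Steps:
A(Z) = Z**3
(75*(158 - 15))/A(74) = (75*(158 - 15))/(74**3) = (75*143)/405224 = 10725*(1/405224) = 10725/405224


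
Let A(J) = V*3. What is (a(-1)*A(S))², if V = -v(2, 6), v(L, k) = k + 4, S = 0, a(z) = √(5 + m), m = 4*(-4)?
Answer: -9900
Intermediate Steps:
m = -16
a(z) = I*√11 (a(z) = √(5 - 16) = √(-11) = I*√11)
v(L, k) = 4 + k
V = -10 (V = -(4 + 6) = -1*10 = -10)
A(J) = -30 (A(J) = -10*3 = -30)
(a(-1)*A(S))² = ((I*√11)*(-30))² = (-30*I*√11)² = -9900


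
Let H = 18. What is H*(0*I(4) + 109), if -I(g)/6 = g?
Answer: 1962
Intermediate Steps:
I(g) = -6*g
H*(0*I(4) + 109) = 18*(0*(-6*4) + 109) = 18*(0*(-24) + 109) = 18*(0 + 109) = 18*109 = 1962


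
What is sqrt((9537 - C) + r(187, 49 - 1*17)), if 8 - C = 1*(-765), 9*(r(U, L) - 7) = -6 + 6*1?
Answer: 7*sqrt(179) ≈ 93.654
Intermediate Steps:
r(U, L) = 7 (r(U, L) = 7 + (-6 + 6*1)/9 = 7 + (-6 + 6)/9 = 7 + (1/9)*0 = 7 + 0 = 7)
C = 773 (C = 8 - (-765) = 8 - 1*(-765) = 8 + 765 = 773)
sqrt((9537 - C) + r(187, 49 - 1*17)) = sqrt((9537 - 1*773) + 7) = sqrt((9537 - 773) + 7) = sqrt(8764 + 7) = sqrt(8771) = 7*sqrt(179)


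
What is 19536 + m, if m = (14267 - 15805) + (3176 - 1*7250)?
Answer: 13924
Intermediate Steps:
m = -5612 (m = -1538 + (3176 - 7250) = -1538 - 4074 = -5612)
19536 + m = 19536 - 5612 = 13924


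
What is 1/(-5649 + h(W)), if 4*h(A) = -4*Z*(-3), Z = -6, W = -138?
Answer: -1/5667 ≈ -0.00017646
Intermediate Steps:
h(A) = -18 (h(A) = (-4*(-6)*(-3))/4 = (24*(-3))/4 = (1/4)*(-72) = -18)
1/(-5649 + h(W)) = 1/(-5649 - 18) = 1/(-5667) = -1/5667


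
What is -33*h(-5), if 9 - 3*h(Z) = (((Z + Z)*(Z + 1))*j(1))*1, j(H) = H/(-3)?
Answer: -737/3 ≈ -245.67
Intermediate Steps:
j(H) = -H/3 (j(H) = H*(-⅓) = -H/3)
h(Z) = 3 + 2*Z*(1 + Z)/9 (h(Z) = 3 - ((Z + Z)*(Z + 1))*(-⅓*1)/3 = 3 - ((2*Z)*(1 + Z))*(-⅓)/3 = 3 - (2*Z*(1 + Z))*(-⅓)/3 = 3 - (-2*Z*(1 + Z)/3)/3 = 3 - (-2)*Z*(1 + Z)/9 = 3 + 2*Z*(1 + Z)/9)
-33*h(-5) = -33*(3 + (2/9)*(-5) + (2/9)*(-5)²) = -33*(3 - 10/9 + (2/9)*25) = -33*(3 - 10/9 + 50/9) = -33*67/9 = -737/3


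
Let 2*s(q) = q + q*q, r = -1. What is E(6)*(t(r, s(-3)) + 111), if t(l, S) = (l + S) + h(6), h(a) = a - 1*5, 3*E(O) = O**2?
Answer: 1368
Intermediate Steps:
E(O) = O**2/3
h(a) = -5 + a (h(a) = a - 5 = -5 + a)
s(q) = q/2 + q**2/2 (s(q) = (q + q*q)/2 = (q + q**2)/2 = q/2 + q**2/2)
t(l, S) = 1 + S + l (t(l, S) = (l + S) + (-5 + 6) = (S + l) + 1 = 1 + S + l)
E(6)*(t(r, s(-3)) + 111) = ((1/3)*6**2)*((1 + (1/2)*(-3)*(1 - 3) - 1) + 111) = ((1/3)*36)*((1 + (1/2)*(-3)*(-2) - 1) + 111) = 12*((1 + 3 - 1) + 111) = 12*(3 + 111) = 12*114 = 1368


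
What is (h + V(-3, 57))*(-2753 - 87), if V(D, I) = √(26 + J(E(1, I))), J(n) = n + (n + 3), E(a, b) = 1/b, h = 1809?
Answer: -5137560 - 2840*√94335/57 ≈ -5.1529e+6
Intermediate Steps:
J(n) = 3 + 2*n (J(n) = n + (3 + n) = 3 + 2*n)
V(D, I) = √(29 + 2/I) (V(D, I) = √(26 + (3 + 2/I)) = √(29 + 2/I))
(h + V(-3, 57))*(-2753 - 87) = (1809 + √(29 + 2/57))*(-2753 - 87) = (1809 + √(29 + 2*(1/57)))*(-2840) = (1809 + √(29 + 2/57))*(-2840) = (1809 + √(1655/57))*(-2840) = (1809 + √94335/57)*(-2840) = -5137560 - 2840*√94335/57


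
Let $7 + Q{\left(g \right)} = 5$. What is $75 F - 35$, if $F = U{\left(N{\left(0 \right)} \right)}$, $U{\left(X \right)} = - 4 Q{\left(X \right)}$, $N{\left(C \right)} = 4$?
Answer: $565$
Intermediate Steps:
$Q{\left(g \right)} = -2$ ($Q{\left(g \right)} = -7 + 5 = -2$)
$U{\left(X \right)} = 8$ ($U{\left(X \right)} = \left(-4\right) \left(-2\right) = 8$)
$F = 8$
$75 F - 35 = 75 \cdot 8 - 35 = 600 - 35 = 565$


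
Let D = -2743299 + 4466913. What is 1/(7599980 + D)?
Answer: 1/9323594 ≈ 1.0725e-7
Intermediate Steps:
D = 1723614
1/(7599980 + D) = 1/(7599980 + 1723614) = 1/9323594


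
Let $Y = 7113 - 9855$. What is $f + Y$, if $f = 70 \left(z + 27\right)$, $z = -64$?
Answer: $-5332$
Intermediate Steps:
$f = -2590$ ($f = 70 \left(-64 + 27\right) = 70 \left(-37\right) = -2590$)
$Y = -2742$ ($Y = 7113 - 9855 = -2742$)
$f + Y = -2590 - 2742 = -5332$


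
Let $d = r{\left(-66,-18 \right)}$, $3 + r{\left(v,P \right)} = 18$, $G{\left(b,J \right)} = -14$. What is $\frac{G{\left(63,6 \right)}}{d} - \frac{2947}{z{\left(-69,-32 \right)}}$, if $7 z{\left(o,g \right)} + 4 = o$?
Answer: $\frac{308413}{1095} \approx 281.66$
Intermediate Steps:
$r{\left(v,P \right)} = 15$ ($r{\left(v,P \right)} = -3 + 18 = 15$)
$d = 15$
$z{\left(o,g \right)} = - \frac{4}{7} + \frac{o}{7}$
$\frac{G{\left(63,6 \right)}}{d} - \frac{2947}{z{\left(-69,-32 \right)}} = - \frac{14}{15} - \frac{2947}{- \frac{4}{7} + \frac{1}{7} \left(-69\right)} = \left(-14\right) \frac{1}{15} - \frac{2947}{- \frac{4}{7} - \frac{69}{7}} = - \frac{14}{15} - \frac{2947}{- \frac{73}{7}} = - \frac{14}{15} - - \frac{20629}{73} = - \frac{14}{15} + \frac{20629}{73} = \frac{308413}{1095}$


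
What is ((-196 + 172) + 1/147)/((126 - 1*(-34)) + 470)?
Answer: -3527/92610 ≈ -0.038084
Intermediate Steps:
((-196 + 172) + 1/147)/((126 - 1*(-34)) + 470) = (-24 + 1/147)/((126 + 34) + 470) = -3527/(147*(160 + 470)) = -3527/147/630 = -3527/147*1/630 = -3527/92610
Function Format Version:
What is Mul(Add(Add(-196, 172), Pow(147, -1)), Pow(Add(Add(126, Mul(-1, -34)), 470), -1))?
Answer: Rational(-3527, 92610) ≈ -0.038084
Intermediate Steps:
Mul(Add(Add(-196, 172), Pow(147, -1)), Pow(Add(Add(126, Mul(-1, -34)), 470), -1)) = Mul(Add(-24, Rational(1, 147)), Pow(Add(Add(126, 34), 470), -1)) = Mul(Rational(-3527, 147), Pow(Add(160, 470), -1)) = Mul(Rational(-3527, 147), Pow(630, -1)) = Mul(Rational(-3527, 147), Rational(1, 630)) = Rational(-3527, 92610)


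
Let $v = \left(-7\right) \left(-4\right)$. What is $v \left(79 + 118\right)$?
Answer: $5516$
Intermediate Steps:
$v = 28$
$v \left(79 + 118\right) = 28 \left(79 + 118\right) = 28 \cdot 197 = 5516$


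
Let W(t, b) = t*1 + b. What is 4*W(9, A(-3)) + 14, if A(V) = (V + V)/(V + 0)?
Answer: 58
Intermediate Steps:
A(V) = 2 (A(V) = (2*V)/V = 2)
W(t, b) = b + t (W(t, b) = t + b = b + t)
4*W(9, A(-3)) + 14 = 4*(2 + 9) + 14 = 4*11 + 14 = 44 + 14 = 58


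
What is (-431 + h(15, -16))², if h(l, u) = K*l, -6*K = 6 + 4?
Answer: 207936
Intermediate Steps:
K = -5/3 (K = -(6 + 4)/6 = -⅙*10 = -5/3 ≈ -1.6667)
h(l, u) = -5*l/3
(-431 + h(15, -16))² = (-431 - 5/3*15)² = (-431 - 25)² = (-456)² = 207936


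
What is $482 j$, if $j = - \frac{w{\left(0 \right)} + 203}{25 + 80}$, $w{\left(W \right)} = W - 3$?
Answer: $- \frac{19280}{21} \approx -918.1$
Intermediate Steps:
$w{\left(W \right)} = -3 + W$
$j = - \frac{40}{21}$ ($j = - \frac{\left(-3 + 0\right) + 203}{25 + 80} = - \frac{-3 + 203}{105} = - \frac{200}{105} = \left(-1\right) \frac{40}{21} = - \frac{40}{21} \approx -1.9048$)
$482 j = 482 \left(- \frac{40}{21}\right) = - \frac{19280}{21}$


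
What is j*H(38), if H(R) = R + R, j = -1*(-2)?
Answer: 152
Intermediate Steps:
j = 2
H(R) = 2*R
j*H(38) = 2*(2*38) = 2*76 = 152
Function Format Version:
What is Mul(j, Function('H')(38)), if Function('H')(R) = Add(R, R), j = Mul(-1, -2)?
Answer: 152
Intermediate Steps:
j = 2
Function('H')(R) = Mul(2, R)
Mul(j, Function('H')(38)) = Mul(2, Mul(2, 38)) = Mul(2, 76) = 152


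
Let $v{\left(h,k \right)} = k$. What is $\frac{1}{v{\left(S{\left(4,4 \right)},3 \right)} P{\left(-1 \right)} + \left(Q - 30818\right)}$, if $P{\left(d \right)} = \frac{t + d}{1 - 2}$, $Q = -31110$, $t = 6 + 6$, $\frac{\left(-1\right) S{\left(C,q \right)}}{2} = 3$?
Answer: $- \frac{1}{61961} \approx -1.6139 \cdot 10^{-5}$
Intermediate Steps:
$S{\left(C,q \right)} = -6$ ($S{\left(C,q \right)} = \left(-2\right) 3 = -6$)
$t = 12$
$P{\left(d \right)} = -12 - d$ ($P{\left(d \right)} = \frac{12 + d}{1 - 2} = \frac{12 + d}{-1} = \left(12 + d\right) \left(-1\right) = -12 - d$)
$\frac{1}{v{\left(S{\left(4,4 \right)},3 \right)} P{\left(-1 \right)} + \left(Q - 30818\right)} = \frac{1}{3 \left(-12 - -1\right) - 61928} = \frac{1}{3 \left(-12 + 1\right) - 61928} = \frac{1}{3 \left(-11\right) - 61928} = \frac{1}{-33 - 61928} = \frac{1}{-61961} = - \frac{1}{61961}$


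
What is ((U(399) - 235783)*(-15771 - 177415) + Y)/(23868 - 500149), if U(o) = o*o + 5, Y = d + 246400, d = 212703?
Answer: -14794063425/476281 ≈ -31062.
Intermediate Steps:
Y = 459103 (Y = 212703 + 246400 = 459103)
U(o) = 5 + o² (U(o) = o² + 5 = 5 + o²)
((U(399) - 235783)*(-15771 - 177415) + Y)/(23868 - 500149) = (((5 + 399²) - 235783)*(-15771 - 177415) + 459103)/(23868 - 500149) = (((5 + 159201) - 235783)*(-193186) + 459103)/(-476281) = ((159206 - 235783)*(-193186) + 459103)*(-1/476281) = (-76577*(-193186) + 459103)*(-1/476281) = (14793604322 + 459103)*(-1/476281) = 14794063425*(-1/476281) = -14794063425/476281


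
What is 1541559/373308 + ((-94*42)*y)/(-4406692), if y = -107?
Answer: 552956414545/137087781428 ≈ 4.0336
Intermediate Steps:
1541559/373308 + ((-94*42)*y)/(-4406692) = 1541559/373308 + (-94*42*(-107))/(-4406692) = 1541559*(1/373308) - 3948*(-107)*(-1/4406692) = 513853/124436 + 422436*(-1/4406692) = 513853/124436 - 105609/1101673 = 552956414545/137087781428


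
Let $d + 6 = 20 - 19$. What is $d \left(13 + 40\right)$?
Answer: $-265$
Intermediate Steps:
$d = -5$ ($d = -6 + \left(20 - 19\right) = -6 + 1 = -5$)
$d \left(13 + 40\right) = - 5 \left(13 + 40\right) = \left(-5\right) 53 = -265$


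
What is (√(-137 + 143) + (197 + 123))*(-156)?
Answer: -49920 - 156*√6 ≈ -50302.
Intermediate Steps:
(√(-137 + 143) + (197 + 123))*(-156) = (√6 + 320)*(-156) = (320 + √6)*(-156) = -49920 - 156*√6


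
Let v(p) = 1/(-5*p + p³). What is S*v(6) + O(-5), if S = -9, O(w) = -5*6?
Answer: -1863/62 ≈ -30.048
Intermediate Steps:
O(w) = -30
v(p) = 1/(p³ - 5*p)
S*v(6) + O(-5) = -9/(6*(-5 + 6²)) - 30 = -3/(2*(-5 + 36)) - 30 = -3/(2*31) - 30 = -9*1/186 - 30 = -3/62 - 30 = -1863/62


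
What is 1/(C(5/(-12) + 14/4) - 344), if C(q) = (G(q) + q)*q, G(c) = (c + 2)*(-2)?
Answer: -144/52681 ≈ -0.0027334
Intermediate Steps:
G(c) = -4 - 2*c (G(c) = (2 + c)*(-2) = -4 - 2*c)
C(q) = q*(-4 - q) (C(q) = ((-4 - 2*q) + q)*q = (-4 - q)*q = q*(-4 - q))
1/(C(5/(-12) + 14/4) - 344) = 1/((5/(-12) + 14/4)*(-4 - (5/(-12) + 14/4)) - 344) = 1/((5*(-1/12) + 14*(¼))*(-4 - (5*(-1/12) + 14*(¼))) - 344) = 1/((-5/12 + 7/2)*(-4 - (-5/12 + 7/2)) - 344) = 1/(37*(-4 - 1*37/12)/12 - 344) = 1/(37*(-4 - 37/12)/12 - 344) = 1/((37/12)*(-85/12) - 344) = 1/(-3145/144 - 344) = 1/(-52681/144) = -144/52681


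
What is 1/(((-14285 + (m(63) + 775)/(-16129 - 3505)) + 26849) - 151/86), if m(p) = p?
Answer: 844262/10605789367 ≈ 7.9604e-5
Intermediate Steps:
1/(((-14285 + (m(63) + 775)/(-16129 - 3505)) + 26849) - 151/86) = 1/(((-14285 + (63 + 775)/(-16129 - 3505)) + 26849) - 151/86) = 1/(((-14285 + 838/(-19634)) + 26849) + (1/86)*(-151)) = 1/(((-14285 + 838*(-1/19634)) + 26849) - 151/86) = 1/(((-14285 - 419/9817) + 26849) - 151/86) = 1/((-140236264/9817 + 26849) - 151/86) = 1/(123340369/9817 - 151/86) = 1/(10605789367/844262) = 844262/10605789367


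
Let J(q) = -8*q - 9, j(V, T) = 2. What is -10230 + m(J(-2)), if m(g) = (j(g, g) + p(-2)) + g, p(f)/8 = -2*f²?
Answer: -10285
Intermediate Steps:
J(q) = -9 - 8*q
p(f) = -16*f² (p(f) = 8*(-2*f²) = -16*f²)
m(g) = -62 + g (m(g) = (2 - 16*(-2)²) + g = (2 - 16*4) + g = (2 - 64) + g = -62 + g)
-10230 + m(J(-2)) = -10230 + (-62 + (-9 - 8*(-2))) = -10230 + (-62 + (-9 + 16)) = -10230 + (-62 + 7) = -10230 - 55 = -10285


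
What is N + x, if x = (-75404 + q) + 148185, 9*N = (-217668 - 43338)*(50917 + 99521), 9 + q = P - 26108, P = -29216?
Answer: -4362784844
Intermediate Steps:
q = -55333 (q = -9 + (-29216 - 26108) = -9 - 55324 = -55333)
N = -4362802292 (N = ((-217668 - 43338)*(50917 + 99521))/9 = (-261006*150438)/9 = (1/9)*(-39265220628) = -4362802292)
x = 17448 (x = (-75404 - 55333) + 148185 = -130737 + 148185 = 17448)
N + x = -4362802292 + 17448 = -4362784844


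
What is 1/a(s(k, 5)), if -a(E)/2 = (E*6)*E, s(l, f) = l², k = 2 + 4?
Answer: -1/15552 ≈ -6.4300e-5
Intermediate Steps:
k = 6
a(E) = -12*E² (a(E) = -2*E*6*E = -2*6*E*E = -12*E²)
1/a(s(k, 5)) = 1/(-12*(6²)²) = 1/(-12*36²) = 1/(-12*1296) = 1/(-15552) = -1/15552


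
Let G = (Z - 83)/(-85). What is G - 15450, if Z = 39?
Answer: -1313206/85 ≈ -15449.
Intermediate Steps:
G = 44/85 (G = (39 - 83)/(-85) = -1/85*(-44) = 44/85 ≈ 0.51765)
G - 15450 = 44/85 - 15450 = -1313206/85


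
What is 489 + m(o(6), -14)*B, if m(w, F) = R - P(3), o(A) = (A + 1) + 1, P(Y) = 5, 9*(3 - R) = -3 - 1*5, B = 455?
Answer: -149/9 ≈ -16.556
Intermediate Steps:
R = 35/9 (R = 3 - (-3 - 1*5)/9 = 3 - (-3 - 5)/9 = 3 - ⅑*(-8) = 3 + 8/9 = 35/9 ≈ 3.8889)
o(A) = 2 + A (o(A) = (1 + A) + 1 = 2 + A)
m(w, F) = -10/9 (m(w, F) = 35/9 - 1*5 = 35/9 - 5 = -10/9)
489 + m(o(6), -14)*B = 489 - 10/9*455 = 489 - 4550/9 = -149/9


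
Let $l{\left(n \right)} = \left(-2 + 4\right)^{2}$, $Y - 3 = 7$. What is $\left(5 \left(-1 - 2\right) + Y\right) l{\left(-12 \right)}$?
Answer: $-20$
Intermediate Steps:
$Y = 10$ ($Y = 3 + 7 = 10$)
$l{\left(n \right)} = 4$ ($l{\left(n \right)} = 2^{2} = 4$)
$\left(5 \left(-1 - 2\right) + Y\right) l{\left(-12 \right)} = \left(5 \left(-1 - 2\right) + 10\right) 4 = \left(5 \left(-3\right) + 10\right) 4 = \left(-15 + 10\right) 4 = \left(-5\right) 4 = -20$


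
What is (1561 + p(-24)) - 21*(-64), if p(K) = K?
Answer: 2881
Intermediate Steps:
(1561 + p(-24)) - 21*(-64) = (1561 - 24) - 21*(-64) = 1537 + 1344 = 2881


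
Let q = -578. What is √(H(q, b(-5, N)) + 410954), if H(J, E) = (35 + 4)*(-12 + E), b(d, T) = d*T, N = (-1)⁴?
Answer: √410291 ≈ 640.54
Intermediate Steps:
N = 1
b(d, T) = T*d
H(J, E) = -468 + 39*E (H(J, E) = 39*(-12 + E) = -468 + 39*E)
√(H(q, b(-5, N)) + 410954) = √((-468 + 39*(1*(-5))) + 410954) = √((-468 + 39*(-5)) + 410954) = √((-468 - 195) + 410954) = √(-663 + 410954) = √410291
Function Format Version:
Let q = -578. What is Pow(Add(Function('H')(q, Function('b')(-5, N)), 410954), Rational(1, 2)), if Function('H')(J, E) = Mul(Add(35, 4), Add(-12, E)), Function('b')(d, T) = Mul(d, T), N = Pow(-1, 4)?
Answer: Pow(410291, Rational(1, 2)) ≈ 640.54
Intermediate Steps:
N = 1
Function('b')(d, T) = Mul(T, d)
Function('H')(J, E) = Add(-468, Mul(39, E)) (Function('H')(J, E) = Mul(39, Add(-12, E)) = Add(-468, Mul(39, E)))
Pow(Add(Function('H')(q, Function('b')(-5, N)), 410954), Rational(1, 2)) = Pow(Add(Add(-468, Mul(39, Mul(1, -5))), 410954), Rational(1, 2)) = Pow(Add(Add(-468, Mul(39, -5)), 410954), Rational(1, 2)) = Pow(Add(Add(-468, -195), 410954), Rational(1, 2)) = Pow(Add(-663, 410954), Rational(1, 2)) = Pow(410291, Rational(1, 2))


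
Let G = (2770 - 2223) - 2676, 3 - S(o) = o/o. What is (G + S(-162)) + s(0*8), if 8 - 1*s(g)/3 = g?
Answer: -2103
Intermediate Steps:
s(g) = 24 - 3*g
S(o) = 2 (S(o) = 3 - o/o = 3 - 1*1 = 3 - 1 = 2)
G = -2129 (G = 547 - 2676 = -2129)
(G + S(-162)) + s(0*8) = (-2129 + 2) + (24 - 0*8) = -2127 + (24 - 3*0) = -2127 + (24 + 0) = -2127 + 24 = -2103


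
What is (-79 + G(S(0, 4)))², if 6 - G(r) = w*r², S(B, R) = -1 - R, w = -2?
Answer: 529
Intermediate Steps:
G(r) = 6 + 2*r² (G(r) = 6 - (-2)*r² = 6 + 2*r²)
(-79 + G(S(0, 4)))² = (-79 + (6 + 2*(-1 - 1*4)²))² = (-79 + (6 + 2*(-1 - 4)²))² = (-79 + (6 + 2*(-5)²))² = (-79 + (6 + 2*25))² = (-79 + (6 + 50))² = (-79 + 56)² = (-23)² = 529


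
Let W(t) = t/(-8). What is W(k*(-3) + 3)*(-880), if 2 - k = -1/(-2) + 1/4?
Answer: -165/2 ≈ -82.500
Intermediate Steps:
k = 5/4 (k = 2 - (-1/(-2) + 1/4) = 2 - (-1*(-1/2) + 1*(1/4)) = 2 - (1/2 + 1/4) = 2 - 1*3/4 = 2 - 3/4 = 5/4 ≈ 1.2500)
W(t) = -t/8 (W(t) = t*(-1/8) = -t/8)
W(k*(-3) + 3)*(-880) = -((5/4)*(-3) + 3)/8*(-880) = -(-15/4 + 3)/8*(-880) = -1/8*(-3/4)*(-880) = (3/32)*(-880) = -165/2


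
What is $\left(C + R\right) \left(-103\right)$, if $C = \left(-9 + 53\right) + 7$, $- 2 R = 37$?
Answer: $- \frac{6695}{2} \approx -3347.5$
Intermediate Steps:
$R = - \frac{37}{2}$ ($R = \left(- \frac{1}{2}\right) 37 = - \frac{37}{2} \approx -18.5$)
$C = 51$ ($C = 44 + 7 = 51$)
$\left(C + R\right) \left(-103\right) = \left(51 - \frac{37}{2}\right) \left(-103\right) = \frac{65}{2} \left(-103\right) = - \frac{6695}{2}$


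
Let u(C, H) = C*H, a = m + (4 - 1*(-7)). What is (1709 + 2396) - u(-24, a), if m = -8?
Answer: 4177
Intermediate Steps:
a = 3 (a = -8 + (4 - 1*(-7)) = -8 + (4 + 7) = -8 + 11 = 3)
(1709 + 2396) - u(-24, a) = (1709 + 2396) - (-24)*3 = 4105 - 1*(-72) = 4105 + 72 = 4177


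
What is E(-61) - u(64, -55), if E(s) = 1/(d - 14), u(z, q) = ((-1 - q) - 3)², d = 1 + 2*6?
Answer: -2602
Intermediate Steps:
d = 13 (d = 1 + 12 = 13)
u(z, q) = (-4 - q)²
E(s) = -1 (E(s) = 1/(13 - 14) = 1/(-1) = -1)
E(-61) - u(64, -55) = -1 - (4 - 55)² = -1 - 1*(-51)² = -1 - 1*2601 = -1 - 2601 = -2602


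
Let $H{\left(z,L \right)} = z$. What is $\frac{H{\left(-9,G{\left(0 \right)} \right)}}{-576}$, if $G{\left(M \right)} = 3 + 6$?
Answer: $\frac{1}{64} \approx 0.015625$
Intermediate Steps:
$G{\left(M \right)} = 9$
$\frac{H{\left(-9,G{\left(0 \right)} \right)}}{-576} = - \frac{9}{-576} = \left(-9\right) \left(- \frac{1}{576}\right) = \frac{1}{64}$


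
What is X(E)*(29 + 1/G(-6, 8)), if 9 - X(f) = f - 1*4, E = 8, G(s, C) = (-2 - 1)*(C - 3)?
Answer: 434/3 ≈ 144.67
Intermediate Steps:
G(s, C) = 9 - 3*C (G(s, C) = -3*(-3 + C) = 9 - 3*C)
X(f) = 13 - f (X(f) = 9 - (f - 1*4) = 9 - (f - 4) = 9 - (-4 + f) = 9 + (4 - f) = 13 - f)
X(E)*(29 + 1/G(-6, 8)) = (13 - 1*8)*(29 + 1/(9 - 3*8)) = (13 - 8)*(29 + 1/(9 - 24)) = 5*(29 + 1/(-15)) = 5*(29 - 1/15) = 5*(434/15) = 434/3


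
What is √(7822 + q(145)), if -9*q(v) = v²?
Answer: √49373/3 ≈ 74.067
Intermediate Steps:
q(v) = -v²/9
√(7822 + q(145)) = √(7822 - ⅑*145²) = √(7822 - ⅑*21025) = √(7822 - 21025/9) = √(49373/9) = √49373/3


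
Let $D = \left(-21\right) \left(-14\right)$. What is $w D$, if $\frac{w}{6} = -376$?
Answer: $-663264$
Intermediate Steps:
$w = -2256$ ($w = 6 \left(-376\right) = -2256$)
$D = 294$
$w D = \left(-2256\right) 294 = -663264$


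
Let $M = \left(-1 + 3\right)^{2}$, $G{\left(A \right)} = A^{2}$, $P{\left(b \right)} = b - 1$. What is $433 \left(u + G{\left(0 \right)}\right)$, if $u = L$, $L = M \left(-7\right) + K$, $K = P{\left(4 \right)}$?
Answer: $-10825$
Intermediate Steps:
$P{\left(b \right)} = -1 + b$
$K = 3$ ($K = -1 + 4 = 3$)
$M = 4$ ($M = 2^{2} = 4$)
$L = -25$ ($L = 4 \left(-7\right) + 3 = -28 + 3 = -25$)
$u = -25$
$433 \left(u + G{\left(0 \right)}\right) = 433 \left(-25 + 0^{2}\right) = 433 \left(-25 + 0\right) = 433 \left(-25\right) = -10825$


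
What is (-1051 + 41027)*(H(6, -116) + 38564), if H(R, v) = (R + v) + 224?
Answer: 1546191728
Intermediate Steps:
H(R, v) = 224 + R + v
(-1051 + 41027)*(H(6, -116) + 38564) = (-1051 + 41027)*((224 + 6 - 116) + 38564) = 39976*(114 + 38564) = 39976*38678 = 1546191728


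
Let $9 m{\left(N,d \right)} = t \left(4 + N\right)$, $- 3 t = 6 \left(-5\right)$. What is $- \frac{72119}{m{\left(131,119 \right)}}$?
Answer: $- \frac{72119}{150} \approx -480.79$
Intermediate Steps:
$t = 10$ ($t = - \frac{6 \left(-5\right)}{3} = \left(- \frac{1}{3}\right) \left(-30\right) = 10$)
$m{\left(N,d \right)} = \frac{40}{9} + \frac{10 N}{9}$ ($m{\left(N,d \right)} = \frac{10 \left(4 + N\right)}{9} = \frac{40 + 10 N}{9} = \frac{40}{9} + \frac{10 N}{9}$)
$- \frac{72119}{m{\left(131,119 \right)}} = - \frac{72119}{\frac{40}{9} + \frac{10}{9} \cdot 131} = - \frac{72119}{\frac{40}{9} + \frac{1310}{9}} = - \frac{72119}{150}$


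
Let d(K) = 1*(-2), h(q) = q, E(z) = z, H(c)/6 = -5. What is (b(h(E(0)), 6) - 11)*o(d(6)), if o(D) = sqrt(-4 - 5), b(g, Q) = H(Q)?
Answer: -123*I ≈ -123.0*I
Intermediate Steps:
H(c) = -30 (H(c) = 6*(-5) = -30)
b(g, Q) = -30
d(K) = -2
o(D) = 3*I (o(D) = sqrt(-9) = 3*I)
(b(h(E(0)), 6) - 11)*o(d(6)) = (-30 - 11)*(3*I) = -123*I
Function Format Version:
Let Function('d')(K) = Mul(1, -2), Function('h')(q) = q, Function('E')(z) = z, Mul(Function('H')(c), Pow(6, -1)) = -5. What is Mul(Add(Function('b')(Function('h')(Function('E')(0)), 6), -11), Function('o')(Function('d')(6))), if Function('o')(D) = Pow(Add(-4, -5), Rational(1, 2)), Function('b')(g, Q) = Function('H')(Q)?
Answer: Mul(-123, I) ≈ Mul(-123.00, I)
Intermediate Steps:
Function('H')(c) = -30 (Function('H')(c) = Mul(6, -5) = -30)
Function('b')(g, Q) = -30
Function('d')(K) = -2
Function('o')(D) = Mul(3, I) (Function('o')(D) = Pow(-9, Rational(1, 2)) = Mul(3, I))
Mul(Add(Function('b')(Function('h')(Function('E')(0)), 6), -11), Function('o')(Function('d')(6))) = Mul(Add(-30, -11), Mul(3, I)) = Mul(-41, Mul(3, I)) = Mul(-123, I)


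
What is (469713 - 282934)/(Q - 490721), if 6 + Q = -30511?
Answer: -186779/521238 ≈ -0.35834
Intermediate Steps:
Q = -30517 (Q = -6 - 30511 = -30517)
(469713 - 282934)/(Q - 490721) = (469713 - 282934)/(-30517 - 490721) = 186779/(-521238) = 186779*(-1/521238) = -186779/521238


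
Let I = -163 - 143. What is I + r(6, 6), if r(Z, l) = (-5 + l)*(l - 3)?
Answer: -303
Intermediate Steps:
r(Z, l) = (-5 + l)*(-3 + l)
I = -306
I + r(6, 6) = -306 + (15 + 6² - 8*6) = -306 + (15 + 36 - 48) = -306 + 3 = -303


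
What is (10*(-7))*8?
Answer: -560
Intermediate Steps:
(10*(-7))*8 = -70*8 = -560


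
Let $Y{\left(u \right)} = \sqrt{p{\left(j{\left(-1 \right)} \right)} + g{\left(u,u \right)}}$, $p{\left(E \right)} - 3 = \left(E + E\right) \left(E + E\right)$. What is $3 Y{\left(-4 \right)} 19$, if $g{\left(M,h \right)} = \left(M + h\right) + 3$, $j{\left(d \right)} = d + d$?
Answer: $57 \sqrt{14} \approx 213.27$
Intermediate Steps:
$j{\left(d \right)} = 2 d$
$p{\left(E \right)} = 3 + 4 E^{2}$ ($p{\left(E \right)} = 3 + \left(E + E\right) \left(E + E\right) = 3 + 2 E 2 E = 3 + 4 E^{2}$)
$g{\left(M,h \right)} = 3 + M + h$
$Y{\left(u \right)} = \sqrt{22 + 2 u}$ ($Y{\left(u \right)} = \sqrt{\left(3 + 4 \left(2 \left(-1\right)\right)^{2}\right) + \left(3 + u + u\right)} = \sqrt{\left(3 + 4 \left(-2\right)^{2}\right) + \left(3 + 2 u\right)} = \sqrt{\left(3 + 4 \cdot 4\right) + \left(3 + 2 u\right)} = \sqrt{\left(3 + 16\right) + \left(3 + 2 u\right)} = \sqrt{19 + \left(3 + 2 u\right)} = \sqrt{22 + 2 u}$)
$3 Y{\left(-4 \right)} 19 = 3 \sqrt{22 + 2 \left(-4\right)} 19 = 3 \sqrt{22 - 8} \cdot 19 = 3 \sqrt{14} \cdot 19 = 57 \sqrt{14}$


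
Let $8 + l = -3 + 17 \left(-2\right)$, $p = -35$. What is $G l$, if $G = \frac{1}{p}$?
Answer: $\frac{9}{7} \approx 1.2857$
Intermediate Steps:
$G = - \frac{1}{35}$ ($G = \frac{1}{-35} = - \frac{1}{35} \approx -0.028571$)
$l = -45$ ($l = -8 + \left(-3 + 17 \left(-2\right)\right) = -8 - 37 = -45$)
$G l = \left(- \frac{1}{35}\right) \left(-45\right) = \frac{9}{7}$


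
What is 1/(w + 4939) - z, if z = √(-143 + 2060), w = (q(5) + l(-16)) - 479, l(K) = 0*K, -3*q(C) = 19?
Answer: 3/13361 - 3*√213 ≈ -43.783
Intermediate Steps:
q(C) = -19/3 (q(C) = -⅓*19 = -19/3)
l(K) = 0
w = -1456/3 (w = (-19/3 + 0) - 479 = -19/3 - 479 = -1456/3 ≈ -485.33)
z = 3*√213 (z = √1917 = 3*√213 ≈ 43.784)
1/(w + 4939) - z = 1/(-1456/3 + 4939) - 3*√213 = 1/(13361/3) - 3*√213 = 3/13361 - 3*√213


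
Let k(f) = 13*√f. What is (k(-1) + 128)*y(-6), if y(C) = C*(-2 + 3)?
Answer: -768 - 78*I ≈ -768.0 - 78.0*I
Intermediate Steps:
y(C) = C (y(C) = C*1 = C)
(k(-1) + 128)*y(-6) = (13*√(-1) + 128)*(-6) = (13*I + 128)*(-6) = (128 + 13*I)*(-6) = -768 - 78*I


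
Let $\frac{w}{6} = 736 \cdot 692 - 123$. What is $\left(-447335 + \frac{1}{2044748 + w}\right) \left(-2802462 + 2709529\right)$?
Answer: $\frac{212013230612747577}{5099882} \approx 4.1572 \cdot 10^{10}$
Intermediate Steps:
$w = 3055134$ ($w = 6 \left(736 \cdot 692 - 123\right) = 6 \left(509312 - 123\right) = 6 \cdot 509189 = 3055134$)
$\left(-447335 + \frac{1}{2044748 + w}\right) \left(-2802462 + 2709529\right) = \left(-447335 + \frac{1}{2044748 + 3055134}\right) \left(-2802462 + 2709529\right) = \left(-447335 + \frac{1}{5099882}\right) \left(-92933\right) = \left(- \frac{2281355714469}{5099882}\right) \left(-92933\right) = \frac{212013230612747577}{5099882}$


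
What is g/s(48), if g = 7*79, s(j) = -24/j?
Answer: -1106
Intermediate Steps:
g = 553
g/s(48) = 553/((-24/48)) = 553/((-24*1/48)) = 553/(-½) = 553*(-2) = -1106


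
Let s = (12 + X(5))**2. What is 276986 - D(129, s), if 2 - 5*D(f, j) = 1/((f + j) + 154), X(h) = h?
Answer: 792178817/2860 ≈ 2.7699e+5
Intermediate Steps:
s = 289 (s = (12 + 5)**2 = 17**2 = 289)
D(f, j) = 2/5 - 1/(5*(154 + f + j)) (D(f, j) = 2/5 - 1/(5*((f + j) + 154)) = 2/5 - 1/(5*(154 + f + j)))
276986 - D(129, s) = 276986 - (307 + 2*129 + 2*289)/(5*(154 + 129 + 289)) = 276986 - (307 + 258 + 578)/(5*572) = 276986 - 1143/(5*572) = 276986 - 1*1143/2860 = 276986 - 1143/2860 = 792178817/2860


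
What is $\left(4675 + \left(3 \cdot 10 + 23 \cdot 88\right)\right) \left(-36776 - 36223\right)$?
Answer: $-491210271$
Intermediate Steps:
$\left(4675 + \left(3 \cdot 10 + 23 \cdot 88\right)\right) \left(-36776 - 36223\right) = \left(4675 + \left(30 + 2024\right)\right) \left(-72999\right) = \left(4675 + 2054\right) \left(-72999\right) = 6729 \left(-72999\right) = -491210271$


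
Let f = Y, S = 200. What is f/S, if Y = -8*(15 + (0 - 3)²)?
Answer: -24/25 ≈ -0.96000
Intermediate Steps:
Y = -192 (Y = -8*(15 + (-3)²) = -8*(15 + 9) = -8*24 = -192)
f = -192
f/S = -192/200 = -192*1/200 = -24/25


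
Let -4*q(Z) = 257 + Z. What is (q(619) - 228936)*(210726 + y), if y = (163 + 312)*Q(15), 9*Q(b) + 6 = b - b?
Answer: -48216350780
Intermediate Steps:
Q(b) = -⅔ (Q(b) = -⅔ + (b - b)/9 = -⅔ + (⅑)*0 = -⅔ + 0 = -⅔)
y = -950/3 (y = (163 + 312)*(-⅔) = 475*(-⅔) = -950/3 ≈ -316.67)
q(Z) = -257/4 - Z/4 (q(Z) = -(257 + Z)/4 = -257/4 - Z/4)
(q(619) - 228936)*(210726 + y) = ((-257/4 - ¼*619) - 228936)*(210726 - 950/3) = ((-257/4 - 619/4) - 228936)*(631228/3) = (-219 - 228936)*(631228/3) = -229155*631228/3 = -48216350780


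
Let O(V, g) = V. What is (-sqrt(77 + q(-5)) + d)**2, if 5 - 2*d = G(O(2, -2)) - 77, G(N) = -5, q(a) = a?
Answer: 7857/4 - 522*sqrt(2) ≈ 1226.0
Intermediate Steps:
d = 87/2 (d = 5/2 - (-5 - 77)/2 = 5/2 - 1/2*(-82) = 5/2 + 41 = 87/2 ≈ 43.500)
(-sqrt(77 + q(-5)) + d)**2 = (-sqrt(77 - 5) + 87/2)**2 = (-sqrt(72) + 87/2)**2 = (-6*sqrt(2) + 87/2)**2 = (87/2 - 6*sqrt(2))**2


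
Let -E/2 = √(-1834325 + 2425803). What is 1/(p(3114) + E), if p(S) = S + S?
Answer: 1557/9105518 + √591478/18211036 ≈ 0.00021323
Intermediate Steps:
p(S) = 2*S
E = -2*√591478 (E = -2*√(-1834325 + 2425803) = -2*√591478 ≈ -1538.2)
1/(p(3114) + E) = 1/(2*3114 - 2*√591478) = 1/(6228 - 2*√591478)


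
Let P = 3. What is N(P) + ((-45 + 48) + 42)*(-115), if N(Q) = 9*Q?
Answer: -5148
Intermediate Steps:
N(P) + ((-45 + 48) + 42)*(-115) = 9*3 + ((-45 + 48) + 42)*(-115) = 27 + (3 + 42)*(-115) = 27 + 45*(-115) = 27 - 5175 = -5148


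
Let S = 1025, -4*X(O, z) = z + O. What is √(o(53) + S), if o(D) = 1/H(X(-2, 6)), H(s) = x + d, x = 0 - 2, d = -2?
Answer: √4099/2 ≈ 32.012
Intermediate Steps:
X(O, z) = -O/4 - z/4 (X(O, z) = -(z + O)/4 = -(O + z)/4 = -O/4 - z/4)
x = -2
H(s) = -4 (H(s) = -2 - 2 = -4)
o(D) = -¼ (o(D) = 1/(-4) = -¼)
√(o(53) + S) = √(-¼ + 1025) = √(4099/4) = √4099/2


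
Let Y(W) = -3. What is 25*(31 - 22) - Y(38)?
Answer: 228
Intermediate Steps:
25*(31 - 22) - Y(38) = 25*(31 - 22) - 1*(-3) = 25*9 + 3 = 225 + 3 = 228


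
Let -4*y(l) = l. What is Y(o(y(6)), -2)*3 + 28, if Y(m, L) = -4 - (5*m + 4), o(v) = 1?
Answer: -11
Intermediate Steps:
y(l) = -l/4
Y(m, L) = -8 - 5*m (Y(m, L) = -4 - (4 + 5*m) = -4 + (-4 - 5*m) = -8 - 5*m)
Y(o(y(6)), -2)*3 + 28 = (-8 - 5*1)*3 + 28 = (-8 - 5)*3 + 28 = -13*3 + 28 = -39 + 28 = -11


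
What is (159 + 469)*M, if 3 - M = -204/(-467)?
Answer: 751716/467 ≈ 1609.7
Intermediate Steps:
M = 1197/467 (M = 3 - (-204)/(-467) = 3 - (-204)*(-1)/467 = 3 - 1*204/467 = 3 - 204/467 = 1197/467 ≈ 2.5632)
(159 + 469)*M = (159 + 469)*(1197/467) = 628*(1197/467) = 751716/467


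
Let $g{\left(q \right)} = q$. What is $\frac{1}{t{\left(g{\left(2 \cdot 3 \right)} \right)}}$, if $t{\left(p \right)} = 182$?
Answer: $\frac{1}{182} \approx 0.0054945$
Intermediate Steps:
$\frac{1}{t{\left(g{\left(2 \cdot 3 \right)} \right)}} = \frac{1}{182}$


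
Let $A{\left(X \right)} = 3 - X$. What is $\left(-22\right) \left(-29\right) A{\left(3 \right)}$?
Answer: $0$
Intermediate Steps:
$\left(-22\right) \left(-29\right) A{\left(3 \right)} = \left(-22\right) \left(-29\right) \left(3 - 3\right) = 638 \left(3 - 3\right) = 638 \cdot 0 = 0$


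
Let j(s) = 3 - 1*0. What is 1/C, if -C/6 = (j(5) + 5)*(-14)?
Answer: 1/672 ≈ 0.0014881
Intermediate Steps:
j(s) = 3 (j(s) = 3 + 0 = 3)
C = 672 (C = -6*(3 + 5)*(-14) = -48*(-14) = -6*(-112) = 672)
1/C = 1/672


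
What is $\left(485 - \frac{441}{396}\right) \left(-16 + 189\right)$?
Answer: $\frac{3683343}{44} \approx 83712.0$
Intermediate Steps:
$\left(485 - \frac{441}{396}\right) \left(-16 + 189\right) = \left(485 - \frac{49}{44}\right) 173 = \frac{21291}{44} \cdot 173 = \frac{3683343}{44}$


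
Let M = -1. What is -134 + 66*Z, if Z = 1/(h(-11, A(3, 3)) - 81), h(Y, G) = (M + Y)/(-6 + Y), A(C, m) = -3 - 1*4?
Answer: -61344/455 ≈ -134.82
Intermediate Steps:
A(C, m) = -7 (A(C, m) = -3 - 4 = -7)
h(Y, G) = (-1 + Y)/(-6 + Y)
Z = -17/1365 (Z = 1/((-1 - 11)/(-6 - 11) - 81) = 1/(-12/(-17) - 81) = 1/(-1/17*(-12) - 81) = 1/(12/17 - 81) = 1/(-1365/17) = -17/1365 ≈ -0.012454)
-134 + 66*Z = -134 + 66*(-17/1365) = -134 - 374/455 = -61344/455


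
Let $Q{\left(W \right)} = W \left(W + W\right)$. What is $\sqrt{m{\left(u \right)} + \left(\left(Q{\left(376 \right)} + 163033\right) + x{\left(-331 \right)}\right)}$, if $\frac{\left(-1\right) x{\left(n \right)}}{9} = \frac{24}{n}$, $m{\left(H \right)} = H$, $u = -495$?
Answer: $\frac{\sqrt{48786489186}}{331} \approx 667.3$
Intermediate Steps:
$Q{\left(W \right)} = 2 W^{2}$ ($Q{\left(W \right)} = W 2 W = 2 W^{2}$)
$x{\left(n \right)} = - \frac{216}{n}$ ($x{\left(n \right)} = - 9 \frac{24}{n} = - \frac{216}{n}$)
$\sqrt{m{\left(u \right)} + \left(\left(Q{\left(376 \right)} + 163033\right) + x{\left(-331 \right)}\right)} = \sqrt{-495 - \left(-163033 - 282752 - \frac{216}{331}\right)} = \sqrt{-495 + \left(\left(2 \cdot 141376 + 163033\right) - - \frac{216}{331}\right)} = \sqrt{-495 + \left(\left(282752 + 163033\right) + \frac{216}{331}\right)} = \sqrt{-495 + \left(445785 + \frac{216}{331}\right)} = \sqrt{-495 + \frac{147555051}{331}} = \sqrt{\frac{147391206}{331}} = \frac{\sqrt{48786489186}}{331}$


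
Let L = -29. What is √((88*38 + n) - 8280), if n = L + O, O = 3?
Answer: I*√4962 ≈ 70.441*I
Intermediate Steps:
n = -26 (n = -29 + 3 = -26)
√((88*38 + n) - 8280) = √((88*38 - 26) - 8280) = √((3344 - 26) - 8280) = √(3318 - 8280) = √(-4962) = I*√4962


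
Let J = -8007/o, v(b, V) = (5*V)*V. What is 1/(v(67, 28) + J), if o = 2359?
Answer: 2359/9239273 ≈ 0.00025532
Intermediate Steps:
v(b, V) = 5*V²
J = -8007/2359 ≈ -3.3942
1/(v(67, 28) + J) = 1/(5*28² - 8007/2359) = 1/(5*784 - 8007/2359) = 1/(3920 - 8007/2359) = 1/(9239273/2359) = 2359/9239273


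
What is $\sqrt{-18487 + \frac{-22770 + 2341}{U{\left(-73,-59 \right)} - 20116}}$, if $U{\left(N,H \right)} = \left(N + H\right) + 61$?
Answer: $\frac{8 i \sqrt{13078675055}}{6729} \approx 135.96 i$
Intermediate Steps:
$U{\left(N,H \right)} = 61 + H + N$ ($U{\left(N,H \right)} = \left(H + N\right) + 61 = 61 + H + N$)
$\sqrt{-18487 + \frac{-22770 + 2341}{U{\left(-73,-59 \right)} - 20116}} = \sqrt{-18487 + \frac{-22770 + 2341}{\left(61 - 59 - 73\right) - 20116}} = \sqrt{-18487 - \frac{20429}{-71 - 20116}} = \sqrt{-18487 - \frac{20429}{-20187}} = \sqrt{-18487 - - \frac{20429}{20187}} = \sqrt{-18487 + \frac{20429}{20187}} = \sqrt{- \frac{373176640}{20187}} = \frac{8 i \sqrt{13078675055}}{6729}$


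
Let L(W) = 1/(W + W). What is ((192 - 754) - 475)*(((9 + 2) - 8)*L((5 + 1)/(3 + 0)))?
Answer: -3111/4 ≈ -777.75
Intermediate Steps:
L(W) = 1/(2*W)
((192 - 754) - 475)*(((9 + 2) - 8)*L((5 + 1)/(3 + 0))) = ((192 - 754) - 475)*(((9 + 2) - 8)*(1/(2*(((5 + 1)/(3 + 0)))))) = (-562 - 475)*((11 - 8)*(1/(2*((6/3))))) = -3111*1/(2*((6*(⅓)))) = -3111*(½)/2 = -3111*(½)*(½) = -3111/4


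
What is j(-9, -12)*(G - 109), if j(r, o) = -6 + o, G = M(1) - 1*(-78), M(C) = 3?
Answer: 504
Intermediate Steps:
G = 81 (G = 3 - 1*(-78) = 3 + 78 = 81)
j(-9, -12)*(G - 109) = (-6 - 12)*(81 - 109) = -18*(-28) = 504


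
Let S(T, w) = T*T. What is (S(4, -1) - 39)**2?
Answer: 529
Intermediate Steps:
S(T, w) = T**2
(S(4, -1) - 39)**2 = (4**2 - 39)**2 = (16 - 39)**2 = (-23)**2 = 529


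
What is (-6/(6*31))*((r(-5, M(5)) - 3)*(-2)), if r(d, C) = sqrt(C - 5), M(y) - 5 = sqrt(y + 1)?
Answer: -6/31 + 2*6**(1/4)/31 ≈ -0.092575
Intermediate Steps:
M(y) = 5 + sqrt(1 + y) (M(y) = 5 + sqrt(y + 1) = 5 + sqrt(1 + y))
r(d, C) = sqrt(-5 + C)
(-6/(6*31))*((r(-5, M(5)) - 3)*(-2)) = (-6/(6*31))*((sqrt(-5 + (5 + sqrt(1 + 5))) - 3)*(-2)) = (-6/186)*((sqrt(-5 + (5 + sqrt(6))) - 3)*(-2)) = (-6*1/186)*((sqrt(sqrt(6)) - 3)*(-2)) = -(6**(1/4) - 3)*(-2)/31 = -(-3 + 6**(1/4))*(-2)/31 = -(6 - 2*6**(1/4))/31 = -6/31 + 2*6**(1/4)/31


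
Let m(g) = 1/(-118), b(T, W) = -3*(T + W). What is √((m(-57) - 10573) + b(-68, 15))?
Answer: I*√145004654/118 ≈ 102.05*I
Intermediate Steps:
b(T, W) = -3*T - 3*W
m(g) = -1/118
√((m(-57) - 10573) + b(-68, 15)) = √((-1/118 - 10573) + (-3*(-68) - 3*15)) = √(-1247615/118 + (204 - 45)) = √(-1247615/118 + 159) = √(-1228853/118) = I*√145004654/118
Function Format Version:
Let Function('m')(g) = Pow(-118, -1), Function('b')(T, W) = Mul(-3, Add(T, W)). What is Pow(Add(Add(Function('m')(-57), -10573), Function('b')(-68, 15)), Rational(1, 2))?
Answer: Mul(Rational(1, 118), I, Pow(145004654, Rational(1, 2))) ≈ Mul(102.05, I)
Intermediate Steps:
Function('b')(T, W) = Add(Mul(-3, T), Mul(-3, W))
Function('m')(g) = Rational(-1, 118)
Pow(Add(Add(Function('m')(-57), -10573), Function('b')(-68, 15)), Rational(1, 2)) = Pow(Add(Add(Rational(-1, 118), -10573), Add(Mul(-3, -68), Mul(-3, 15))), Rational(1, 2)) = Pow(Add(Rational(-1247615, 118), Add(204, -45)), Rational(1, 2)) = Pow(Add(Rational(-1247615, 118), 159), Rational(1, 2)) = Pow(Rational(-1228853, 118), Rational(1, 2)) = Mul(Rational(1, 118), I, Pow(145004654, Rational(1, 2)))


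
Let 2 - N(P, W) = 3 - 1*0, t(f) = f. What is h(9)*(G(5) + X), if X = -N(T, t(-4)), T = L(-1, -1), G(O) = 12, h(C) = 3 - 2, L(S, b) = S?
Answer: 13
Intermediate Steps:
h(C) = 1
T = -1
N(P, W) = -1 (N(P, W) = 2 - (3 - 1*0) = 2 - (3 + 0) = 2 - 1*3 = 2 - 3 = -1)
X = 1 (X = -1*(-1) = 1)
h(9)*(G(5) + X) = 1*(12 + 1) = 1*13 = 13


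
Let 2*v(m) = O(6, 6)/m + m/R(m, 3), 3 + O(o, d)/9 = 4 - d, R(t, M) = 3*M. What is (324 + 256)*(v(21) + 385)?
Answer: 4690460/21 ≈ 2.2336e+5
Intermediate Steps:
O(o, d) = 9 - 9*d (O(o, d) = -27 + 9*(4 - d) = -27 + (36 - 9*d) = 9 - 9*d)
v(m) = -45/(2*m) + m/18 (v(m) = ((9 - 9*6)/m + m/((3*3)))/2 = ((9 - 54)/m + m/9)/2 = (-45/m + m*(1/9))/2 = (-45/m + m/9)/2 = -45/(2*m) + m/18)
(324 + 256)*(v(21) + 385) = (324 + 256)*((1/18)*(-405 + 21**2)/21 + 385) = 580*((1/18)*(1/21)*(-405 + 441) + 385) = 580*((1/18)*(1/21)*36 + 385) = 580*(2/21 + 385) = 580*(8087/21) = 4690460/21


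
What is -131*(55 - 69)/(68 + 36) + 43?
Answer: 3153/52 ≈ 60.635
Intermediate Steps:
-131*(55 - 69)/(68 + 36) + 43 = -(-1834)/104 + 43 = -131*(-7/52) + 43 = 917/52 + 43 = 3153/52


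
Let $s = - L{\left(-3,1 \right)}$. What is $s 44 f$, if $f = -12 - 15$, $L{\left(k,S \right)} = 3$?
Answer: $3564$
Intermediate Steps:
$s = -3$ ($s = \left(-1\right) 3 = -3$)
$f = -27$
$s 44 f = \left(-3\right) 44 \left(-27\right) = \left(-132\right) \left(-27\right) = 3564$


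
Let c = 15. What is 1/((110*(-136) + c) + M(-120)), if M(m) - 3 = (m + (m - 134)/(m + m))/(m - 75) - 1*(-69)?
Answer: -23400/348013927 ≈ -6.7239e-5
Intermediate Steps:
M(m) = 72 + (m + (-134 + m)/(2*m))/(-75 + m) (M(m) = 3 + ((m + (m - 134)/(m + m))/(m - 75) - 1*(-69)) = 3 + ((m + (-134 + m)/((2*m)))/(-75 + m) + 69) = 3 + ((m + (-134 + m)*(1/(2*m)))/(-75 + m) + 69) = 3 + ((m + (-134 + m)/(2*m))/(-75 + m) + 69) = 3 + (69 + (m + (-134 + m)/(2*m))/(-75 + m)) = 72 + (m + (-134 + m)/(2*m))/(-75 + m))
1/((110*(-136) + c) + M(-120)) = 1/((110*(-136) + 15) + (1/2)*(-134 - 10799*(-120) + 146*(-120)**2)/(-120*(-75 - 120))) = 1/((-14960 + 15) + (1/2)*(-1/120)*(-134 + 1295880 + 146*14400)/(-195)) = 1/(-14945 + (1/2)*(-1/120)*(-1/195)*(-134 + 1295880 + 2102400)) = 1/(-14945 + (1/2)*(-1/120)*(-1/195)*3398146) = 1/(-14945 + 1699073/23400) = 1/(-348013927/23400) = -23400/348013927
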